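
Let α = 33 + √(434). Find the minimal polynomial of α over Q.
m_α(x) = x^2 - 66x + 655

From α - 33 = √(434), squaring gives (α - 33)^2 = 434, i.e. α^2 - 66α + 1089 = 434, so α^2 - 66α + 655 = 0. The discriminant of x^2 - 66x + 655 is (-66)^2 - 4·(655) = 4356 - 2620 = 1736, and 4·(434) is not a perfect square in Q since 434 is squarefree and ≠ 1. Hence x^2 - 66x + 655 is irreducible over Q and is the minimal polynomial of α.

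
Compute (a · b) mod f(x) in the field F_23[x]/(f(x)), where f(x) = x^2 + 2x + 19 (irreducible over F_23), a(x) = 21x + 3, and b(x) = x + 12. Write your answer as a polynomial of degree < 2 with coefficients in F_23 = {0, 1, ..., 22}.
a · b ≡ 6x + 5 (mod f(x))

Multiply in F_23[x]: a(x)·b(x) = (21x + 3)·(x + 12) = 21x^2 + 2x + 13. This has degree ≥ 2, so divide by f(x) over F_23: 21x^2 + 2x + 13 = (21)·(x^2 + 2x + 19) + (6x + 5). Hence a·b ≡ 6x + 5 (mod f). (F_23[x]/(f) is a field with 23^2 = 529 elements since f is irreducible of degree 2.)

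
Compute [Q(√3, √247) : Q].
[Q(√3, √247) : Q] = 4

[Q(√3):Q] = 2 (min poly x^2 - 3, irreducible since 3 is squarefree > 1). For the top step, suppose √247 ∈ Q(√3), say √247 = c + d√3 with c, d ∈ Q. Squaring: 247 = c^2 + 3d^2 + 2cd√3. Since √3 ∉ Q this forces 2cd = 0. If d = 0 then √247 = c ∈ Q, contradicting 247 squarefree > 1. If c = 0 then 247 = 3d^2, so 3·247 = (3d)^2 is a perfect square in Q — but 3·247 = 741 is not a perfect square (since 3 and 247 are distinct squarefree integers). Contradiction. Hence √247 ∉ Q(√3), so x^2 - 247 stays irreducible over Q(√3) and [Q(√3, √247) : Q(√3)] = 2. By the tower law, [Q(√3, √247) : Q] = 2 · 2 = 4.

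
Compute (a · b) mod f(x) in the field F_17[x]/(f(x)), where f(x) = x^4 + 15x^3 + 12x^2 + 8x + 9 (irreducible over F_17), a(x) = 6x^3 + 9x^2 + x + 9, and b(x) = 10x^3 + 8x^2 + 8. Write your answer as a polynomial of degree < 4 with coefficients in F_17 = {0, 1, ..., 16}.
a · b ≡ 15x^3 + 7x^2 + 5x + 14 (mod f(x))

Multiply in F_17[x]: a(x)·b(x) = (6x^3 + 9x^2 + x + 9)·(10x^3 + 8x^2 + 8) = 9x^6 + 2x^5 + 14x^4 + 10x^3 + 8x^2 + 8x + 4. This has degree ≥ 4, so divide by f(x) over F_17: 9x^6 + 2x^5 + 14x^4 + 10x^3 + 8x^2 + 8x + 4 = (9x^2 + 3x + 14)·(x^4 + 15x^3 + 12x^2 + 8x + 9) + (15x^3 + 7x^2 + 5x + 14). Hence a·b ≡ 15x^3 + 7x^2 + 5x + 14 (mod f). (F_17[x]/(f) is a field with 17^4 = 83521 elements since f is irreducible of degree 4.)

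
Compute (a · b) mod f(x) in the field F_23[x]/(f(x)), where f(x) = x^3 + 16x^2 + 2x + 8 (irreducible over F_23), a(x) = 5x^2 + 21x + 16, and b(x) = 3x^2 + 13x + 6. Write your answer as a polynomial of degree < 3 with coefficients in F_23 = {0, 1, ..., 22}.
a · b ≡ 20x^2 + x + 3 (mod f(x))

Multiply in F_23[x]: a(x)·b(x) = (5x^2 + 21x + 16)·(3x^2 + 13x + 6) = 15x^4 + 13x^3 + 6x^2 + 12x + 4. This has degree ≥ 3, so divide by f(x) over F_23: 15x^4 + 13x^3 + 6x^2 + 12x + 4 = (15x + 3)·(x^3 + 16x^2 + 2x + 8) + (20x^2 + x + 3). Hence a·b ≡ 20x^2 + x + 3 (mod f). (F_23[x]/(f) is a field with 23^3 = 12167 elements since f is irreducible of degree 3.)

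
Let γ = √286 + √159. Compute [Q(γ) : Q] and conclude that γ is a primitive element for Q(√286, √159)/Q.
[Q(γ) : Q] = 4 (equivalently, Q(γ) = Q(√286, √159))

Obviously Q(γ) ⊆ Q(√286, √159), and [Q(√286, √159):Q] = 4 (since 286, 159 are distinct squarefree integers > 1 with 45474 not a perfect square). To show equality we compute the minimal polynomial of γ. From γ = √286 + √159: γ^2 = 286 + 2√(45474) + 159 = 445 + 2√(45474), so γ^2 - 445 = 2√(45474); squaring, (γ^2 - 445)^2 = 4·45474, i.e. γ^4 - 890γ^2 + 198025 - 181896 = 0, i.e. γ^4 - 890γ^2 + 16129 = 0. So γ is a root of x^4 - 890x^2 + 16129. This polynomial is irreducible over Q: it has no rational root (each ±√286 ± √159 is irrational), and any factorization into two quadratics over Q would force √(45474) ∈ Q (pairing opposite roots) or √286, √159 ∈ Q (other pairings), all impossible. Hence [Q(γ):Q] = 4 = [Q(√286, √159):Q], so Q(γ) = Q(√286, √159).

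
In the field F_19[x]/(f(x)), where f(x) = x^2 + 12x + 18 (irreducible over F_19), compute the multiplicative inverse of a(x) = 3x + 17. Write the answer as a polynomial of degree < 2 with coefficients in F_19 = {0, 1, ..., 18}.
a(x)^(-1) ≡ 13x (mod f(x))

Since f is irreducible over F_19, F_19[x]/(f) is a field and a(x) ≠ 0 has an inverse. Apply the extended Euclidean algorithm to f(x) and a(x) in F_19[x]: f(x) = (13x)·a(x) + (18). The last nonzero remainder is the constant 18 = gcd(f, a) in F_19. Back-substituting through the division chain expresses 18 = s(x)·a(x) + t(x)·f(x) with s(x) ≡ 6x (mod f), so (6x)·a(x) ≡ 18 (mod f). Multiplying by 18^(-1) ≡ 18 in F_19 gives a(x)^(-1) ≡ 18·(6x) ≡ 13x (mod f). Check: (3x + 17)·(13x) = x^2 + 12x ≡ 1 (mod x^2 + 12x + 18).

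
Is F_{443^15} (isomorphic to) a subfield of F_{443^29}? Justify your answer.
No: F_{443^15} is not a subfield of F_{443^29}

F_{p^m} embeds in F_{p^n} iff m | n. Here 15 ∤ 29 (since 29 = 1·15 + 14 with remainder 14 ≠ 0), so F_{443^15} is not a subfield of F_{443^29}. Equivalently: if it were, the tower law would give 15 = [F_{443^15}:F_443] dividing [F_{443^29}:F_443] = 29, contradiction.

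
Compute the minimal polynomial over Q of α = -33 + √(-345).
m_α(x) = x^2 + 66x + 1434

From α + 33 = √(-345), squaring gives (α + 33)^2 = -345, i.e. α^2 + 66α + 1089 = -345, so α^2 + 66α + 1434 = 0. The discriminant of x^2 + 66x + 1434 is (66)^2 - 4·(1434) = 4356 - 5736 = -1380, and 4·(-345) is not a perfect square in Q since -345 is squarefree and ≠ 1. Hence x^2 + 66x + 1434 is irreducible over Q and is the minimal polynomial of α.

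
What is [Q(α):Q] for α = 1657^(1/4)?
[Q(α):Q] = 4

α is a root of x^4 - 1657. By Eisenstein's criterion at the prime p = 1657 (which divides the constant term 1657 but p^2 = 2745649 does not, since 1657 is squarefree), x^4 - 1657 is irreducible over Q. Hence [Q(α):Q] = 4.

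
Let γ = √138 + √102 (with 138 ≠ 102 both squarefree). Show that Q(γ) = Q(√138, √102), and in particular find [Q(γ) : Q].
[Q(γ) : Q] = 4 (equivalently, Q(γ) = Q(√138, √102))

Obviously Q(γ) ⊆ Q(√138, √102), and [Q(√138, √102):Q] = 4 (since 138, 102 are distinct squarefree integers > 1 with 14076 not a perfect square). To show equality we compute the minimal polynomial of γ. From γ = √138 + √102: γ^2 = 138 + 2√(14076) + 102 = 240 + 2√(14076), so γ^2 - 240 = 2√(14076); squaring, (γ^2 - 240)^2 = 4·14076, i.e. γ^4 - 480γ^2 + 57600 - 56304 = 0, i.e. γ^4 - 480γ^2 + 1296 = 0. So γ is a root of x^4 - 480x^2 + 1296. This polynomial is irreducible over Q: it has no rational root (each ±√138 ± √102 is irrational), and any factorization into two quadratics over Q would force √(14076) ∈ Q (pairing opposite roots) or √138, √102 ∈ Q (other pairings), all impossible. Hence [Q(γ):Q] = 4 = [Q(√138, √102):Q], so Q(γ) = Q(√138, √102).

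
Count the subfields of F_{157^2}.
F_{157^2} has 2 subfields

The subfields of F_{p^n} are exactly the fields F_{p^d} for d | n (each is the fixed field of the unique index-d subgroup of Gal(F_{p^n}/F_p) ≅ Z/nZ). The divisors of n = 2 are {1, 2}, giving 2 subfields: F_{157^1}, F_{157^2}.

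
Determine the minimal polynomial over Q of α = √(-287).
m_α(x) = x^2 + 287

α satisfies α^2 + 287 = 0, so x^2 + 287 annihilates α. Since d = -287 is squarefree and ≠ 1, it is not a perfect square in Q, so x^2 + 287 has no rational root and is therefore irreducible over Q (a degree-2 polynomial over a field is irreducible iff it has no root). Hence m_α(x) = x^2 + 287.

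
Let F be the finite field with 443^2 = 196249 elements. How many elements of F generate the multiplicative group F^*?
There are φ(196248) = 55296 primitive elements

F_q^* is cyclic of order q - 1 = 196248. A cyclic group of order m has exactly φ(m) generators. Here m = 196248 = 2^3 · 3 · 13 · 17 · 37, so the number of primitive elements is φ(196248) = 55296.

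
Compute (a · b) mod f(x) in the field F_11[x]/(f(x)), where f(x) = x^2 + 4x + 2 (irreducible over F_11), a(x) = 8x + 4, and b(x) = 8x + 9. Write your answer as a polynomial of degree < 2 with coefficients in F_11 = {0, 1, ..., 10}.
a · b ≡ 2x + 7 (mod f(x))

Multiply in F_11[x]: a(x)·b(x) = (8x + 4)·(8x + 9) = 9x^2 + 5x + 3. This has degree ≥ 2, so divide by f(x) over F_11: 9x^2 + 5x + 3 = (9)·(x^2 + 4x + 2) + (2x + 7). Hence a·b ≡ 2x + 7 (mod f). (F_11[x]/(f) is a field with 11^2 = 121 elements since f is irreducible of degree 2.)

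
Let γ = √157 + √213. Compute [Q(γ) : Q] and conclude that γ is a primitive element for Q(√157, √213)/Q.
[Q(γ) : Q] = 4 (equivalently, Q(γ) = Q(√157, √213))

Obviously Q(γ) ⊆ Q(√157, √213), and [Q(√157, √213):Q] = 4 (since 157, 213 are distinct squarefree integers > 1 with 33441 not a perfect square). To show equality we compute the minimal polynomial of γ. From γ = √157 + √213: γ^2 = 157 + 2√(33441) + 213 = 370 + 2√(33441), so γ^2 - 370 = 2√(33441); squaring, (γ^2 - 370)^2 = 4·33441, i.e. γ^4 - 740γ^2 + 136900 - 133764 = 0, i.e. γ^4 - 740γ^2 + 3136 = 0. So γ is a root of x^4 - 740x^2 + 3136. This polynomial is irreducible over Q: it has no rational root (each ±√157 ± √213 is irrational), and any factorization into two quadratics over Q would force √(33441) ∈ Q (pairing opposite roots) or √157, √213 ∈ Q (other pairings), all impossible. Hence [Q(γ):Q] = 4 = [Q(√157, √213):Q], so Q(γ) = Q(√157, √213).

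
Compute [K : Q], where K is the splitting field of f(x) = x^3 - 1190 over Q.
[K : Q] = 6

The roots of x^3 - 1190 are ∛1190, ω∛1190, ω^2∛1190 where ω = e^(2πi/3) is a primitive cube root of unity, so K = Q(∛1190, ω). Now [Q(∛1190):Q] = 3 (since 1190 is not a perfect cube, x^3 - 1190 is irreducible) and [Q(ω):Q] = 2. Both 2 and 3 divide [K:Q], and [K:Q] ≤ 3·2 = 6, so [K:Q] = 6. (Equivalently: Q(∛1190) ⊂ R but ω ∉ R, so [K : Q(∛1190)] = 2.)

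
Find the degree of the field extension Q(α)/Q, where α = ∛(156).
[Q(α):Q] = 3

The minimal polynomial of α is x^3 - 156, irreducible over Q since 156 is not a perfect cube (so x^3 - 156 has no rational root). Hence [Q(α):Q] = deg(m_α) = 3.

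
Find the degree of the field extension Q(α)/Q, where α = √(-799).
[Q(α):Q] = 2

[Q(α):Q] equals the degree of the minimal polynomial of α. Here α^2 = -799 and x^2 + 799 is irreducible (d = -799 is squarefree, ≠ 1, hence not a square), so deg(m_α) = 2. Thus [Q(α):Q] = 2.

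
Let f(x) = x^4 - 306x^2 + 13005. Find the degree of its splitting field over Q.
[K : Q] = 4

Solving the quadratic in x^2: x^2 = (306 ± √(306^2 - 4·13005))/2 = (306 ± √41616)/2 = (306 ± 204)/2, giving x^2 = 255 or x^2 = 51. So f(x) = (x^2 - 255)(x^2 - 51) and the roots of f are ±√255, ±√51. Hence the splitting field is K = Q(√255, √51). Since 255 and 51 are distinct squarefree integers > 1, their product 13005 is not a perfect square, so √51 ∉ Q(√255). By the tower law [K:Q] = [Q(√255,√51):Q(√255)] · [Q(√255):Q] = 2 · 2 = 4.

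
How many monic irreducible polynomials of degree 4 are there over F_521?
There are 18419986260 monic irreducible polynomials of degree 4 over F_521

Each element of F_{521^4} that lies in no proper subfield is a root of exactly one monic irreducible of degree 4 over F_521, and each such polynomial has 4 distinct roots in F_{521^4}. By Möbius inversion the count is N_521(4) = (1/4) Σ_{d|4} μ(4/d) · 521^d = (1/4)(μ(4)·521^1 + μ(2)·521^2 + μ(1)·521^4) = 73679945040/4 = 18419986260.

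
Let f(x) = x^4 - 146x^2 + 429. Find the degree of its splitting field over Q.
[K : Q] = 4

Solving the quadratic in x^2: x^2 = (146 ± √(146^2 - 4·429))/2 = (146 ± √19600)/2 = (146 ± 140)/2, giving x^2 = 143 or x^2 = 3. So f(x) = (x^2 - 143)(x^2 - 3) and the roots of f are ±√143, ±√3. Hence the splitting field is K = Q(√143, √3). Since 143 and 3 are distinct squarefree integers > 1, their product 429 is not a perfect square, so √3 ∉ Q(√143). By the tower law [K:Q] = [Q(√143,√3):Q(√143)] · [Q(√143):Q] = 2 · 2 = 4.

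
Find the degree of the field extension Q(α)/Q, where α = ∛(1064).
[Q(α):Q] = 3

The minimal polynomial of α is x^3 - 1064, irreducible over Q since 1064 is not a perfect cube (so x^3 - 1064 has no rational root). Hence [Q(α):Q] = deg(m_α) = 3.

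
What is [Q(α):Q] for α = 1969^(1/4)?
[Q(α):Q] = 4

α is a root of x^4 - 1969. By Eisenstein's criterion at the prime p = 11 (which divides the constant term 1969 but p^2 = 121 does not, since 1969 is squarefree), x^4 - 1969 is irreducible over Q. Hence [Q(α):Q] = 4.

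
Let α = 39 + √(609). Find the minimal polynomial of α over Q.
m_α(x) = x^2 - 78x + 912

From α - 39 = √(609), squaring gives (α - 39)^2 = 609, i.e. α^2 - 78α + 1521 = 609, so α^2 - 78α + 912 = 0. The discriminant of x^2 - 78x + 912 is (-78)^2 - 4·(912) = 6084 - 3648 = 2436, and 4·(609) is not a perfect square in Q since 609 is squarefree and ≠ 1. Hence x^2 - 78x + 912 is irreducible over Q and is the minimal polynomial of α.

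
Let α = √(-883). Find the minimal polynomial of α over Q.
m_α(x) = x^2 + 883

α satisfies α^2 + 883 = 0, so x^2 + 883 annihilates α. Since d = -883 is squarefree and ≠ 1, it is not a perfect square in Q, so x^2 + 883 has no rational root and is therefore irreducible over Q (a degree-2 polynomial over a field is irreducible iff it has no root). Hence m_α(x) = x^2 + 883.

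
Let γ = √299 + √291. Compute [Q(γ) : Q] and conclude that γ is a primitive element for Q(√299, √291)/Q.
[Q(γ) : Q] = 4 (equivalently, Q(γ) = Q(√299, √291))

Obviously Q(γ) ⊆ Q(√299, √291), and [Q(√299, √291):Q] = 4 (since 299, 291 are distinct squarefree integers > 1 with 87009 not a perfect square). To show equality we compute the minimal polynomial of γ. From γ = √299 + √291: γ^2 = 299 + 2√(87009) + 291 = 590 + 2√(87009), so γ^2 - 590 = 2√(87009); squaring, (γ^2 - 590)^2 = 4·87009, i.e. γ^4 - 1180γ^2 + 348100 - 348036 = 0, i.e. γ^4 - 1180γ^2 + 64 = 0. So γ is a root of x^4 - 1180x^2 + 64. This polynomial is irreducible over Q: it has no rational root (each ±√299 ± √291 is irrational), and any factorization into two quadratics over Q would force √(87009) ∈ Q (pairing opposite roots) or √299, √291 ∈ Q (other pairings), all impossible. Hence [Q(γ):Q] = 4 = [Q(√299, √291):Q], so Q(γ) = Q(√299, √291).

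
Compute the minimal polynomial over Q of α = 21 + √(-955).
m_α(x) = x^2 - 42x + 1396

From α - 21 = √(-955), squaring gives (α - 21)^2 = -955, i.e. α^2 - 42α + 441 = -955, so α^2 - 42α + 1396 = 0. The discriminant of x^2 - 42x + 1396 is (-42)^2 - 4·(1396) = 1764 - 5584 = -3820, and 4·(-955) is not a perfect square in Q since -955 is squarefree and ≠ 1. Hence x^2 - 42x + 1396 is irreducible over Q and is the minimal polynomial of α.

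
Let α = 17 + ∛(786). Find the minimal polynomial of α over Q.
m_α(x) = x^3 - 51x^2 + 867x - 5699

Set β = α - 17 = ∛(786), so β^3 = 786. Then (α - 17)^3 - 786 = 0, i.e. α is a root of g(x) = (x - 17)^3 - 786 = x^3 - 51x^2 + 867x - 5699. Since g(x) = h(x - 17) where h(x) = x^3 - 786, and h is irreducible over Q (because 786 is not a perfect cube, so h has no rational root, and a monic cubic with no rational root is irreducible), g is also irreducible (irreducibility is preserved under the substitution x → x - 17). Hence m_α(x) = x^3 - 51x^2 + 867x - 5699.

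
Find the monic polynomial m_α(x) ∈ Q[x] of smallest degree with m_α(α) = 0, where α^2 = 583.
m_α(x) = x^2 - 583

α satisfies α^2 - 583 = 0, so x^2 - 583 annihilates α. Since d = 583 is squarefree and ≠ 1, it is not a perfect square in Q, so x^2 - 583 has no rational root and is therefore irreducible over Q (a degree-2 polynomial over a field is irreducible iff it has no root). Hence m_α(x) = x^2 - 583.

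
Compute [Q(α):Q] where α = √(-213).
[Q(α):Q] = 2

[Q(α):Q] equals the degree of the minimal polynomial of α. Here α^2 = -213 and x^2 + 213 is irreducible (d = -213 is squarefree, ≠ 1, hence not a square), so deg(m_α) = 2. Thus [Q(α):Q] = 2.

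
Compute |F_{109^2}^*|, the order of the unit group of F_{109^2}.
|F_{109^2}^*| = 11880

F_{109^2} has 109^2 = 11881 elements; its multiplicative group consists of all nonzero elements, so |F_{109^2}^*| = 11881 - 1 = 11880. (It is cyclic since any finite subgroup of the multiplicative group of a field is cyclic.)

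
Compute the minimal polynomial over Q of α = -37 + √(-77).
m_α(x) = x^2 + 74x + 1446

From α + 37 = √(-77), squaring gives (α + 37)^2 = -77, i.e. α^2 + 74α + 1369 = -77, so α^2 + 74α + 1446 = 0. The discriminant of x^2 + 74x + 1446 is (74)^2 - 4·(1446) = 5476 - 5784 = -308, and 4·(-77) is not a perfect square in Q since -77 is squarefree and ≠ 1. Hence x^2 + 74x + 1446 is irreducible over Q and is the minimal polynomial of α.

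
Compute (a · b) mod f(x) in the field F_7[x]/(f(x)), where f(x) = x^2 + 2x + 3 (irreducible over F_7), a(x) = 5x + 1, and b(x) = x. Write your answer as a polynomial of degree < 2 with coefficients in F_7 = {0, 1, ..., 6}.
a · b ≡ 5x + 6 (mod f(x))

Multiply in F_7[x]: a(x)·b(x) = (5x + 1)·(x) = 5x^2 + x. This has degree ≥ 2, so divide by f(x) over F_7: 5x^2 + x = (5)·(x^2 + 2x + 3) + (5x + 6). Hence a·b ≡ 5x + 6 (mod f). (F_7[x]/(f) is a field with 7^2 = 49 elements since f is irreducible of degree 2.)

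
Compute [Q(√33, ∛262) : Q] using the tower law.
[Q(√33, ∛262) : Q] = 6

Let L = Q(√33, ∛262). Since Q(√33) ⊂ L and [Q(√33):Q] = 2, the tower law gives 2 | [L:Q]. Likewise Q(∛262) ⊂ L with [Q(∛262):Q] = 3 (because 262 is not a perfect cube), so 3 | [L:Q]. As gcd(2,3) = 1, [L:Q] is divisible by 6. Conversely L is generated over Q by √33 and ∛262, so [L:Q] ≤ 2·3 = 6. Therefore [Q(√33, ∛262) : Q] = 6.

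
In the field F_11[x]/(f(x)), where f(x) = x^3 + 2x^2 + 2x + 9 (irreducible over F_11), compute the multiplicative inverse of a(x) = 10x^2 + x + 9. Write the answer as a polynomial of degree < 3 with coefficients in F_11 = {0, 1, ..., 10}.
a(x)^(-1) ≡ 10x^2 + 10x + 3 (mod f(x))

Since f is irreducible over F_11, F_11[x]/(f) is a field and a(x) ≠ 0 has an inverse. Apply the extended Euclidean algorithm to f(x) and a(x) in F_11[x]: f(x) = (10x + 8)·a(x) + (3x + 3);  a(x) = (7x + 8)·(3x + 3) + (7). The last nonzero remainder is the constant 7 = gcd(f, a) in F_11. Back-substituting through the division chain expresses 7 = s(x)·a(x) + t(x)·f(x) with s(x) ≡ 4x^2 + 4x + 10 (mod f), so (4x^2 + 4x + 10)·a(x) ≡ 7 (mod f). Multiplying by 7^(-1) ≡ 8 in F_11 gives a(x)^(-1) ≡ 8·(4x^2 + 4x + 10) ≡ 10x^2 + 10x + 3 (mod f). Check: (10x^2 + x + 9)·(10x^2 + 10x + 3) = x^4 + 9x^2 + 5x + 5 ≡ 1 (mod x^3 + 2x^2 + 2x + 9).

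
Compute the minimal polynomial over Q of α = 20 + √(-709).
m_α(x) = x^2 - 40x + 1109

From α - 20 = √(-709), squaring gives (α - 20)^2 = -709, i.e. α^2 - 40α + 400 = -709, so α^2 - 40α + 1109 = 0. The discriminant of x^2 - 40x + 1109 is (-40)^2 - 4·(1109) = 1600 - 4436 = -2836, and 4·(-709) is not a perfect square in Q since -709 is squarefree and ≠ 1. Hence x^2 - 40x + 1109 is irreducible over Q and is the minimal polynomial of α.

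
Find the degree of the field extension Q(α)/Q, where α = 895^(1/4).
[Q(α):Q] = 4

α is a root of x^4 - 895. By Eisenstein's criterion at the prime p = 5 (which divides the constant term 895 but p^2 = 25 does not, since 895 is squarefree), x^4 - 895 is irreducible over Q. Hence [Q(α):Q] = 4.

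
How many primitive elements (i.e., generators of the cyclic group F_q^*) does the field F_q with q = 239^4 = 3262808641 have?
There are φ(3262808640) = 647921664 primitive elements

F_q^* is cyclic of order q - 1 = 3262808640. A cyclic group of order m has exactly φ(m) generators. Here m = 3262808640 = 2^6 · 3 · 5 · 7 · 13^4 · 17, so the number of primitive elements is φ(3262808640) = 647921664.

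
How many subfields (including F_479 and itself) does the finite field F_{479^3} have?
F_{479^3} has 2 subfields

The subfields of F_{p^n} are exactly the fields F_{p^d} for d | n (each is the fixed field of the unique index-d subgroup of Gal(F_{p^n}/F_p) ≅ Z/nZ). The divisors of n = 3 are {1, 3}, giving 2 subfields: F_{479^1}, F_{479^3}.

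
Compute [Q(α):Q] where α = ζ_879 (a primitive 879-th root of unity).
[Q(α):Q] = 584

The minimal polynomial of ζ_879 over Q is the 879-th cyclotomic polynomial Φ_879(x), which is irreducible over Q and has degree φ(879) = 584. Hence [Q(α):Q] = φ(879) = 584.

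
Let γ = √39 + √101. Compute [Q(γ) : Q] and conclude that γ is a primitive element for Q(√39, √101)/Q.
[Q(γ) : Q] = 4 (equivalently, Q(γ) = Q(√39, √101))

Obviously Q(γ) ⊆ Q(√39, √101), and [Q(√39, √101):Q] = 4 (since 39, 101 are distinct squarefree integers > 1 with 3939 not a perfect square). To show equality we compute the minimal polynomial of γ. From γ = √39 + √101: γ^2 = 39 + 2√(3939) + 101 = 140 + 2√(3939), so γ^2 - 140 = 2√(3939); squaring, (γ^2 - 140)^2 = 4·3939, i.e. γ^4 - 280γ^2 + 19600 - 15756 = 0, i.e. γ^4 - 280γ^2 + 3844 = 0. So γ is a root of x^4 - 280x^2 + 3844. This polynomial is irreducible over Q: it has no rational root (each ±√39 ± √101 is irrational), and any factorization into two quadratics over Q would force √(3939) ∈ Q (pairing opposite roots) or √39, √101 ∈ Q (other pairings), all impossible. Hence [Q(γ):Q] = 4 = [Q(√39, √101):Q], so Q(γ) = Q(√39, √101).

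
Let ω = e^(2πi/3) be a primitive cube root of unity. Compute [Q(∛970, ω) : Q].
[Q(∛970, ω) : Q] = 6

[Q(∛970):Q] = 3 (min poly x^3 - 970, irreducible since 970 is not a perfect cube). [Q(ω):Q] = 2 (min poly x^2 + x + 1). Since Q(∛970) ⊂ R and ω ∉ R, we have ω ∉ Q(∛970), so x^2 + x + 1 remains irreducible over Q(∛970) and [Q(∛970, ω) : Q(∛970)] = 2. By the tower law, [Q(∛970, ω) : Q] = 3 · 2 = 6. (In fact Q(∛970, ω) is the splitting field of x^3 - 970 over Q.)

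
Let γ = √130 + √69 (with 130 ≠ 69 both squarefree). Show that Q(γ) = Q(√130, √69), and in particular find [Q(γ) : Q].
[Q(γ) : Q] = 4 (equivalently, Q(γ) = Q(√130, √69))

Obviously Q(γ) ⊆ Q(√130, √69), and [Q(√130, √69):Q] = 4 (since 130, 69 are distinct squarefree integers > 1 with 8970 not a perfect square). To show equality we compute the minimal polynomial of γ. From γ = √130 + √69: γ^2 = 130 + 2√(8970) + 69 = 199 + 2√(8970), so γ^2 - 199 = 2√(8970); squaring, (γ^2 - 199)^2 = 4·8970, i.e. γ^4 - 398γ^2 + 39601 - 35880 = 0, i.e. γ^4 - 398γ^2 + 3721 = 0. So γ is a root of x^4 - 398x^2 + 3721. This polynomial is irreducible over Q: it has no rational root (each ±√130 ± √69 is irrational), and any factorization into two quadratics over Q would force √(8970) ∈ Q (pairing opposite roots) or √130, √69 ∈ Q (other pairings), all impossible. Hence [Q(γ):Q] = 4 = [Q(√130, √69):Q], so Q(γ) = Q(√130, √69).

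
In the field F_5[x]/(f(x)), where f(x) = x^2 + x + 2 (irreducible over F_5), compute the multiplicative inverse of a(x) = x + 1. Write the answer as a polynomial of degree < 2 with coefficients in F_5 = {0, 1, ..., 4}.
a(x)^(-1) ≡ 2x (mod f(x))

Since f is irreducible over F_5, F_5[x]/(f) is a field and a(x) ≠ 0 has an inverse. Apply the extended Euclidean algorithm to f(x) and a(x) in F_5[x]: f(x) = (x)·a(x) + (2). The last nonzero remainder is the constant 2 = gcd(f, a) in F_5. Back-substituting through the division chain expresses 2 = s(x)·a(x) + t(x)·f(x) with s(x) ≡ 4x (mod f), so (4x)·a(x) ≡ 2 (mod f). Multiplying by 2^(-1) ≡ 3 in F_5 gives a(x)^(-1) ≡ 3·(4x) ≡ 2x (mod f). Check: (x + 1)·(2x) = 2x^2 + 2x ≡ 1 (mod x^2 + x + 2).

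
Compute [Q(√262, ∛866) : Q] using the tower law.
[Q(√262, ∛866) : Q] = 6

Let L = Q(√262, ∛866). Since Q(√262) ⊂ L and [Q(√262):Q] = 2, the tower law gives 2 | [L:Q]. Likewise Q(∛866) ⊂ L with [Q(∛866):Q] = 3 (because 866 is not a perfect cube), so 3 | [L:Q]. As gcd(2,3) = 1, [L:Q] is divisible by 6. Conversely L is generated over Q by √262 and ∛866, so [L:Q] ≤ 2·3 = 6. Therefore [Q(√262, ∛866) : Q] = 6.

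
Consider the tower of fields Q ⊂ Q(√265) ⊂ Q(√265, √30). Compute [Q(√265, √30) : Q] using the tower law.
[Q(√265, √30) : Q] = 4

[Q(√265):Q] = 2 (min poly x^2 - 265, irreducible since 265 is squarefree > 1). For the top step, suppose √30 ∈ Q(√265), say √30 = c + d√265 with c, d ∈ Q. Squaring: 30 = c^2 + 265d^2 + 2cd√265. Since √265 ∉ Q this forces 2cd = 0. If d = 0 then √30 = c ∈ Q, contradicting 30 squarefree > 1. If c = 0 then 30 = 265d^2, so 265·30 = (265d)^2 is a perfect square in Q — but 265·30 = 7950 is not a perfect square (since 265 and 30 are distinct squarefree integers). Contradiction. Hence √30 ∉ Q(√265), so x^2 - 30 stays irreducible over Q(√265) and [Q(√265, √30) : Q(√265)] = 2. By the tower law, [Q(√265, √30) : Q] = 2 · 2 = 4.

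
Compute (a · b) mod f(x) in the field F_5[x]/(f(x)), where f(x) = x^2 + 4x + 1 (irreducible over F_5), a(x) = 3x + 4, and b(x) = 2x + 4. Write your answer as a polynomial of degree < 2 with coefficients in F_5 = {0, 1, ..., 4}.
a · b ≡ x (mod f(x))

Multiply in F_5[x]: a(x)·b(x) = (3x + 4)·(2x + 4) = x^2 + 1. This has degree ≥ 2, so divide by f(x) over F_5: x^2 + 1 = (1)·(x^2 + 4x + 1) + (x). Hence a·b ≡ x (mod f). (F_5[x]/(f) is a field with 5^2 = 25 elements since f is irreducible of degree 2.)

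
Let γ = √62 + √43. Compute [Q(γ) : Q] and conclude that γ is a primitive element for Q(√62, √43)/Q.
[Q(γ) : Q] = 4 (equivalently, Q(γ) = Q(√62, √43))

Obviously Q(γ) ⊆ Q(√62, √43), and [Q(√62, √43):Q] = 4 (since 62, 43 are distinct squarefree integers > 1 with 2666 not a perfect square). To show equality we compute the minimal polynomial of γ. From γ = √62 + √43: γ^2 = 62 + 2√(2666) + 43 = 105 + 2√(2666), so γ^2 - 105 = 2√(2666); squaring, (γ^2 - 105)^2 = 4·2666, i.e. γ^4 - 210γ^2 + 11025 - 10664 = 0, i.e. γ^4 - 210γ^2 + 361 = 0. So γ is a root of x^4 - 210x^2 + 361. This polynomial is irreducible over Q: it has no rational root (each ±√62 ± √43 is irrational), and any factorization into two quadratics over Q would force √(2666) ∈ Q (pairing opposite roots) or √62, √43 ∈ Q (other pairings), all impossible. Hence [Q(γ):Q] = 4 = [Q(√62, √43):Q], so Q(γ) = Q(√62, √43).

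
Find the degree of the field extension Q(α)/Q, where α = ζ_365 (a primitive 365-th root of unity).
[Q(α):Q] = 288

The minimal polynomial of ζ_365 over Q is the 365-th cyclotomic polynomial Φ_365(x), which is irreducible over Q and has degree φ(365) = 288. Hence [Q(α):Q] = φ(365) = 288.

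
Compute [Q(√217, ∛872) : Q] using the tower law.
[Q(√217, ∛872) : Q] = 6

Let L = Q(√217, ∛872). Since Q(√217) ⊂ L and [Q(√217):Q] = 2, the tower law gives 2 | [L:Q]. Likewise Q(∛872) ⊂ L with [Q(∛872):Q] = 3 (because 872 is not a perfect cube), so 3 | [L:Q]. As gcd(2,3) = 1, [L:Q] is divisible by 6. Conversely L is generated over Q by √217 and ∛872, so [L:Q] ≤ 2·3 = 6. Therefore [Q(√217, ∛872) : Q] = 6.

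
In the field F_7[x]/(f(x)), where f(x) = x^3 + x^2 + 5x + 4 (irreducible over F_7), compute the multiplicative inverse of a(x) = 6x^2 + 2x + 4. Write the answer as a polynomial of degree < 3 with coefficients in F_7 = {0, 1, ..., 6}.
a(x)^(-1) ≡ 5x^2 + 2x + 1 (mod f(x))

Since f is irreducible over F_7, F_7[x]/(f) is a field and a(x) ≠ 0 has an inverse. Apply the extended Euclidean algorithm to f(x) and a(x) in F_7[x]: f(x) = (6x + 4)·a(x) + (x + 2);  a(x) = (6x + 4)·(x + 2) + (3). The last nonzero remainder is the constant 3 = gcd(f, a) in F_7. Back-substituting through the division chain expresses 3 = s(x)·a(x) + t(x)·f(x) with s(x) ≡ x^2 + 6x + 3 (mod f), so (x^2 + 6x + 3)·a(x) ≡ 3 (mod f). Multiplying by 3^(-1) ≡ 5 in F_7 gives a(x)^(-1) ≡ 5·(x^2 + 6x + 3) ≡ 5x^2 + 2x + 1 (mod f). Check: (6x^2 + 2x + 4)·(5x^2 + 2x + 1) = 2x^4 + x^3 + 2x^2 + 3x + 4 ≡ 1 (mod x^3 + x^2 + 5x + 4).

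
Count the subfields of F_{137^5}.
F_{137^5} has 2 subfields

The subfields of F_{p^n} are exactly the fields F_{p^d} for d | n (each is the fixed field of the unique index-d subgroup of Gal(F_{p^n}/F_p) ≅ Z/nZ). The divisors of n = 5 are {1, 5}, giving 2 subfields: F_{137^1}, F_{137^5}.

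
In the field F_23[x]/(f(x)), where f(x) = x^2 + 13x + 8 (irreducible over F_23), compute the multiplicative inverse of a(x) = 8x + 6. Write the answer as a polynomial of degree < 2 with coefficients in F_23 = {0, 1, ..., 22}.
a(x)^(-1) ≡ 11x + 14 (mod f(x))

Since f is irreducible over F_23, F_23[x]/(f) is a field and a(x) ≠ 0 has an inverse. Apply the extended Euclidean algorithm to f(x) and a(x) in F_23[x]: f(x) = (3x + 8)·a(x) + (6). The last nonzero remainder is the constant 6 = gcd(f, a) in F_23. Back-substituting through the division chain expresses 6 = s(x)·a(x) + t(x)·f(x) with s(x) ≡ 20x + 15 (mod f), so (20x + 15)·a(x) ≡ 6 (mod f). Multiplying by 6^(-1) ≡ 4 in F_23 gives a(x)^(-1) ≡ 4·(20x + 15) ≡ 11x + 14 (mod f). Check: (8x + 6)·(11x + 14) = 19x^2 + 17x + 15 ≡ 1 (mod x^2 + 13x + 8).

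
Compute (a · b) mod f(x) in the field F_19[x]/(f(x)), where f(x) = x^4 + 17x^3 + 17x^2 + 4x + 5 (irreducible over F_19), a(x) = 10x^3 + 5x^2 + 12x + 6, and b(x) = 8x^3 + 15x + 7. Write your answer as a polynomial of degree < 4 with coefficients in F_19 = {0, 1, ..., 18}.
a · b ≡ 4x^3 + 16x + 2 (mod f(x))

Multiply in F_19[x]: a(x)·b(x) = (10x^3 + 5x^2 + 12x + 6)·(8x^3 + 15x + 7) = 4x^6 + 2x^5 + 18x^4 + 3x^3 + 6x^2 + 3x + 4. This has degree ≥ 4, so divide by f(x) over F_19: 4x^6 + 2x^5 + 18x^4 + 3x^3 + 6x^2 + 3x + 4 = (4x^2 + 10x + 8)·(x^4 + 17x^3 + 17x^2 + 4x + 5) + (4x^3 + 16x + 2). Hence a·b ≡ 4x^3 + 16x + 2 (mod f). (F_19[x]/(f) is a field with 19^4 = 130321 elements since f is irreducible of degree 4.)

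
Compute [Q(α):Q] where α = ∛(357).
[Q(α):Q] = 3

The minimal polynomial of α is x^3 - 357, irreducible over Q since 357 is not a perfect cube (so x^3 - 357 has no rational root). Hence [Q(α):Q] = deg(m_α) = 3.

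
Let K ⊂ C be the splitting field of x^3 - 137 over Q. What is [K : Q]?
[K : Q] = 6

The roots of x^3 - 137 are ∛137, ω∛137, ω^2∛137 where ω = e^(2πi/3) is a primitive cube root of unity, so K = Q(∛137, ω). Now [Q(∛137):Q] = 3 (since 137 is not a perfect cube, x^3 - 137 is irreducible) and [Q(ω):Q] = 2. Both 2 and 3 divide [K:Q], and [K:Q] ≤ 3·2 = 6, so [K:Q] = 6. (Equivalently: Q(∛137) ⊂ R but ω ∉ R, so [K : Q(∛137)] = 2.)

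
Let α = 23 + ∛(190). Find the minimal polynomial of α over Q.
m_α(x) = x^3 - 69x^2 + 1587x - 12357

Set β = α - 23 = ∛(190), so β^3 = 190. Then (α - 23)^3 - 190 = 0, i.e. α is a root of g(x) = (x - 23)^3 - 190 = x^3 - 69x^2 + 1587x - 12357. Since g(x) = h(x - 23) where h(x) = x^3 - 190, and h is irreducible over Q (because 190 is not a perfect cube, so h has no rational root, and a monic cubic with no rational root is irreducible), g is also irreducible (irreducibility is preserved under the substitution x → x - 23). Hence m_α(x) = x^3 - 69x^2 + 1587x - 12357.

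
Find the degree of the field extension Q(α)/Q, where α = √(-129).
[Q(α):Q] = 2

[Q(α):Q] equals the degree of the minimal polynomial of α. Here α^2 = -129 and x^2 + 129 is irreducible (d = -129 is squarefree, ≠ 1, hence not a square), so deg(m_α) = 2. Thus [Q(α):Q] = 2.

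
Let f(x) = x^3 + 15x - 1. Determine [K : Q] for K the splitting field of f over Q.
[K : Q] = 6

By the rational root test, any rational root of the monic integer polynomial f(x) = x^3 + 15x - 1 must be an integer dividing the constant term -1, i.e. one of ±{1}. Evaluating: f(1) = 15, f(-1) = -17; none is 0, so f has no rational root and is therefore irreducible over Q (a cubic with no linear factor over a field is irreducible). For an irreducible cubic, the Galois group is A_3 or S_3 according as the discriminant disc(f) = -4a^3 - 27b^2 = -4·(15)^3 - 27·(-1)^2 = -13527 is or is not a square in Q. Here disc(f) = -13527 is not a perfect square in Q, so the Galois group of f over Q is not contained in A_3 and must be all of S_3. The splitting field has degree |S_3| = 6 over Q, so [K : Q] = 6.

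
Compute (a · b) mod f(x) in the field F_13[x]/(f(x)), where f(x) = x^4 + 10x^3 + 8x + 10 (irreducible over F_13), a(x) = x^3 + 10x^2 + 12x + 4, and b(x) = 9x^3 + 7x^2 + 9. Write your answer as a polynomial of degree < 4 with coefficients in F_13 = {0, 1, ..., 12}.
a · b ≡ 4x^3 + 11x^2 + 6x + 9 (mod f(x))

Multiply in F_13[x]: a(x)·b(x) = (x^3 + 10x^2 + 12x + 4)·(9x^3 + 7x^2 + 9) = 9x^6 + 6x^5 + 9x^4 + 12x^3 + x^2 + 4x + 10. This has degree ≥ 4, so divide by f(x) over F_13: 9x^6 + 6x^5 + 9x^4 + 12x^3 + x^2 + 4x + 10 = (9x^2 + 7x + 4)·(x^4 + 10x^3 + 8x + 10) + (4x^3 + 11x^2 + 6x + 9). Hence a·b ≡ 4x^3 + 11x^2 + 6x + 9 (mod f). (F_13[x]/(f) is a field with 13^4 = 28561 elements since f is irreducible of degree 4.)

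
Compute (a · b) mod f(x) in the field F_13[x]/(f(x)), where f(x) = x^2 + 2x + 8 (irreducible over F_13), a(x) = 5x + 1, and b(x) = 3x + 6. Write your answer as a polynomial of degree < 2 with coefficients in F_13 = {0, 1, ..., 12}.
a · b ≡ 3x + 3 (mod f(x))

Multiply in F_13[x]: a(x)·b(x) = (5x + 1)·(3x + 6) = 2x^2 + 7x + 6. This has degree ≥ 2, so divide by f(x) over F_13: 2x^2 + 7x + 6 = (2)·(x^2 + 2x + 8) + (3x + 3). Hence a·b ≡ 3x + 3 (mod f). (F_13[x]/(f) is a field with 13^2 = 169 elements since f is irreducible of degree 2.)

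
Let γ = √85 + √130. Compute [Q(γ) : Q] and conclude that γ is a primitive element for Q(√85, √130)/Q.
[Q(γ) : Q] = 4 (equivalently, Q(γ) = Q(√85, √130))

Obviously Q(γ) ⊆ Q(√85, √130), and [Q(√85, √130):Q] = 4 (since 85, 130 are distinct squarefree integers > 1 with 11050 not a perfect square). To show equality we compute the minimal polynomial of γ. From γ = √85 + √130: γ^2 = 85 + 2√(11050) + 130 = 215 + 2√(11050), so γ^2 - 215 = 2√(11050); squaring, (γ^2 - 215)^2 = 4·11050, i.e. γ^4 - 430γ^2 + 46225 - 44200 = 0, i.e. γ^4 - 430γ^2 + 2025 = 0. So γ is a root of x^4 - 430x^2 + 2025. This polynomial is irreducible over Q: it has no rational root (each ±√85 ± √130 is irrational), and any factorization into two quadratics over Q would force √(11050) ∈ Q (pairing opposite roots) or √85, √130 ∈ Q (other pairings), all impossible. Hence [Q(γ):Q] = 4 = [Q(√85, √130):Q], so Q(γ) = Q(√85, √130).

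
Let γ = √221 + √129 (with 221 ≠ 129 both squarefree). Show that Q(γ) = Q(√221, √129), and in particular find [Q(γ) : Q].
[Q(γ) : Q] = 4 (equivalently, Q(γ) = Q(√221, √129))

Obviously Q(γ) ⊆ Q(√221, √129), and [Q(√221, √129):Q] = 4 (since 221, 129 are distinct squarefree integers > 1 with 28509 not a perfect square). To show equality we compute the minimal polynomial of γ. From γ = √221 + √129: γ^2 = 221 + 2√(28509) + 129 = 350 + 2√(28509), so γ^2 - 350 = 2√(28509); squaring, (γ^2 - 350)^2 = 4·28509, i.e. γ^4 - 700γ^2 + 122500 - 114036 = 0, i.e. γ^4 - 700γ^2 + 8464 = 0. So γ is a root of x^4 - 700x^2 + 8464. This polynomial is irreducible over Q: it has no rational root (each ±√221 ± √129 is irrational), and any factorization into two quadratics over Q would force √(28509) ∈ Q (pairing opposite roots) or √221, √129 ∈ Q (other pairings), all impossible. Hence [Q(γ):Q] = 4 = [Q(√221, √129):Q], so Q(γ) = Q(√221, √129).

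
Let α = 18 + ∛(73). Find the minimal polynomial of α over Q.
m_α(x) = x^3 - 54x^2 + 972x - 5905

Set β = α - 18 = ∛(73), so β^3 = 73. Then (α - 18)^3 - 73 = 0, i.e. α is a root of g(x) = (x - 18)^3 - 73 = x^3 - 54x^2 + 972x - 5905. Since g(x) = h(x - 18) where h(x) = x^3 - 73, and h is irreducible over Q (because 73 is not a perfect cube, so h has no rational root, and a monic cubic with no rational root is irreducible), g is also irreducible (irreducibility is preserved under the substitution x → x - 18). Hence m_α(x) = x^3 - 54x^2 + 972x - 5905.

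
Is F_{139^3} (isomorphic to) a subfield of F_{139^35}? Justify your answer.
No: F_{139^3} is not a subfield of F_{139^35}

F_{p^m} embeds in F_{p^n} iff m | n. Here 3 ∤ 35 (since 35 = 11·3 + 2 with remainder 2 ≠ 0), so F_{139^3} is not a subfield of F_{139^35}. Equivalently: if it were, the tower law would give 3 = [F_{139^3}:F_139] dividing [F_{139^35}:F_139] = 35, contradiction.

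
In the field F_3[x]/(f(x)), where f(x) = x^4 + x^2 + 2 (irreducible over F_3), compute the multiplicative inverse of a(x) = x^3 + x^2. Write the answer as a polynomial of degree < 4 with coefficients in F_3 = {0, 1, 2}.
a(x)^(-1) ≡ x^3 + 2x^2 (mod f(x))

Since f is irreducible over F_3, F_3[x]/(f) is a field and a(x) ≠ 0 has an inverse. Apply the extended Euclidean algorithm to f(x) and a(x) in F_3[x]: f(x) = (x + 2)·a(x) + (2x^2 + 2);  a(x) = (2x + 2)·(2x^2 + 2) + (2x + 2);  (2x^2 + 2) = (x + 2)·(2x + 2) + (1). The last nonzero remainder is the constant 1 = gcd(f, a) in F_3. Back-substituting through the division chain expresses 1 = s(x)·a(x) + t(x)·f(x) with s(x) ≡ x^3 + 2x^2 (mod f), so a(x)^(-1) ≡ s(x) = x^3 + 2x^2 (mod f). Check: (x^3 + x^2)·(x^3 + 2x^2) = x^6 + 2x^4 ≡ 1 (mod x^4 + x^2 + 2).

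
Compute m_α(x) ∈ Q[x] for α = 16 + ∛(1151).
m_α(x) = x^3 - 48x^2 + 768x - 5247

Set β = α - 16 = ∛(1151), so β^3 = 1151. Then (α - 16)^3 - 1151 = 0, i.e. α is a root of g(x) = (x - 16)^3 - 1151 = x^3 - 48x^2 + 768x - 5247. Since g(x) = h(x - 16) where h(x) = x^3 - 1151, and h is irreducible over Q (because 1151 is not a perfect cube, so h has no rational root, and a monic cubic with no rational root is irreducible), g is also irreducible (irreducibility is preserved under the substitution x → x - 16). Hence m_α(x) = x^3 - 48x^2 + 768x - 5247.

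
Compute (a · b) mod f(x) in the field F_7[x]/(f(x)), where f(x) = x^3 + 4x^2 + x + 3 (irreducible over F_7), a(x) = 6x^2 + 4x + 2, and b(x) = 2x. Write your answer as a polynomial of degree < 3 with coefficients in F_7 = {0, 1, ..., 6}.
a · b ≡ 2x^2 + 6x + 6 (mod f(x))

Multiply in F_7[x]: a(x)·b(x) = (6x^2 + 4x + 2)·(2x) = 5x^3 + x^2 + 4x. This has degree ≥ 3, so divide by f(x) over F_7: 5x^3 + x^2 + 4x = (5)·(x^3 + 4x^2 + x + 3) + (2x^2 + 6x + 6). Hence a·b ≡ 2x^2 + 6x + 6 (mod f). (F_7[x]/(f) is a field with 7^3 = 343 elements since f is irreducible of degree 3.)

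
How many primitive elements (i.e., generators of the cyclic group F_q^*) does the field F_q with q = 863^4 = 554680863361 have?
There are φ(554680863360) = 127826657280 primitive elements

F_q^* is cyclic of order q - 1 = 554680863360. A cyclic group of order m has exactly φ(m) generators. Here m = 554680863360 = 2^7 · 3^3 · 5 · 13 · 17 · 337 · 431, so the number of primitive elements is φ(554680863360) = 127826657280.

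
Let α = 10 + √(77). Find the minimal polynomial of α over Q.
m_α(x) = x^2 - 20x + 23

From α - 10 = √(77), squaring gives (α - 10)^2 = 77, i.e. α^2 - 20α + 100 = 77, so α^2 - 20α + 23 = 0. The discriminant of x^2 - 20x + 23 is (-20)^2 - 4·(23) = 400 - 92 = 308, and 4·(77) is not a perfect square in Q since 77 is squarefree and ≠ 1. Hence x^2 - 20x + 23 is irreducible over Q and is the minimal polynomial of α.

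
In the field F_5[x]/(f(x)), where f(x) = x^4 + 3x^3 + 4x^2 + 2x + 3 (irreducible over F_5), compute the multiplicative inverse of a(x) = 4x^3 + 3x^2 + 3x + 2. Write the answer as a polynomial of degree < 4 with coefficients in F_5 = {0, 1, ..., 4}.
a(x)^(-1) ≡ 4x^3 + 2x^2 + x + 1 (mod f(x))

Since f is irreducible over F_5, F_5[x]/(f) is a field and a(x) ≠ 0 has an inverse. Apply the extended Euclidean algorithm to f(x) and a(x) in F_5[x]: f(x) = (4x + 4)·a(x) + (2x);  a(x) = (2x^2 + 4x + 4)·(2x) + (2). The last nonzero remainder is the constant 2 = gcd(f, a) in F_5. Back-substituting through the division chain expresses 2 = s(x)·a(x) + t(x)·f(x) with s(x) ≡ 3x^3 + 4x^2 + 2x + 2 (mod f), so (3x^3 + 4x^2 + 2x + 2)·a(x) ≡ 2 (mod f). Multiplying by 2^(-1) ≡ 3 in F_5 gives a(x)^(-1) ≡ 3·(3x^3 + 4x^2 + 2x + 2) ≡ 4x^3 + 2x^2 + x + 1 (mod f). Check: (4x^3 + 3x^2 + 3x + 2)·(4x^3 + 2x^2 + x + 1) = x^6 + 2x^4 + x^3 + 2 ≡ 1 (mod x^4 + 3x^3 + 4x^2 + 2x + 3).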